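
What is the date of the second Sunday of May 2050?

May 1, 2050 is a Sunday.
The first Sunday is therefore May 1 (same day).
The second Sunday is 1 + 1×7 = May 8.

May 8, 2050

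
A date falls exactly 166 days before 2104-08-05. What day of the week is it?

First find the weekday of Aug 5, 2104. Doomsday rule: the anchor day for the 2100s is Sunday. For year 04: 4÷12 = 0 r 4, and 4÷4 = 1, so 0+4+1 = 5.
Sunday + 5 ≡ Friday — that's 2104's doomsday.
In August the doomsday date is Aug 8.
Aug 5 is 3 days before Aug 8; 3 mod 7 = 3, so Friday − 3 = Tuesday.
166 mod 7 = 5, so 166 days before a Tuesday is Tuesday − 5 = Thursday.

Thursday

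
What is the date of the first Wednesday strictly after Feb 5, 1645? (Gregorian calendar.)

February 8, 1645

Feb 5, 1645 is a Sunday.
From Sunday to the next Wednesday is 3 days.
Feb 5, 1645 + 3 = Feb 8, 1645.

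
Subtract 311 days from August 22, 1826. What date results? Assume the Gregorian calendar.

−22 → Jul 31, 1826 (end of Jul, 31 days; 289 left).
−31 → Jun 30, 1826 (end of Jun, 30 days; 258 left).
−30 → May 31, 1826 (end of May, 31 days; 228 left).
−31 → Apr 30, 1826 (end of Apr, 30 days; 197 left).
−30 → Mar 31, 1826 (end of Mar, 31 days; 167 left).
−31 → Feb 28, 1826 (end of Feb, 28 days; 136 left).
−28 → Jan 31, 1826 (end of Jan, 31 days; 108 left).
−31 → Dec 31, 1825 (end of Dec, 31 days; 77 left).
−31 → Nov 30, 1825 (end of Nov, 30 days; 46 left).
−30 → Oct 31, 1825 (end of Oct, 31 days; 16 left).
−16 → Oct 15, 1825.

October 15, 1825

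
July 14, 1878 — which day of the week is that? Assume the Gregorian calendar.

Sunday

Doomsday rule: the anchor day for the 1800s is Friday. For year 78: 78÷12 = 6 r 6, and 6÷4 = 1, so 6+6+1 = 13.
Friday + 13 ≡ Thursday — that's 1878's doomsday.
In July the doomsday date is Jul 11.
Jul 14 is 3 days after Jul 11; 3 mod 7 = 3, so Thursday + 3 = Sunday.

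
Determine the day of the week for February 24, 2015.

Tuesday

Doomsday rule: the anchor day for the 2000s is Tuesday. For year 15: 15÷12 = 1 r 3, and 3÷4 = 0, so 1+3+0 = 4.
Tuesday + 4 ≡ Saturday — that's 2015's doomsday.
In February the doomsday date is Feb 28 (2015 is not a leap year).
Feb 24 is 4 days before Feb 28; 4 mod 7 = 4, so Saturday − 4 = Tuesday.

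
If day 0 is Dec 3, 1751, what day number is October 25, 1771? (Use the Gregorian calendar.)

Dec 3, 1751 → Dec 3, 1752: 366 days (Feb 29, 1752 is in that span).
Dec 3, 1752 → Dec 3, 1753: 365 days.
Dec 3, 1753 → Dec 3, 1754: 365 days.
Dec 3, 1754 → Dec 3, 1755: 365 days.
Dec 3, 1755 → Dec 3, 1756: 366 days (Feb 29, 1756 is in that span).
Dec 3, 1756 → Dec 3, 1757: 365 days.
Dec 3, 1757 → Dec 3, 1758: 365 days.
Dec 3, 1758 → Dec 3, 1759: 365 days.
Dec 3, 1759 → Dec 3, 1760: 366 days (Feb 29, 1760 is in that span).
Dec 3, 1760 → Dec 3, 1761: 365 days.
Dec 3, 1761 → Dec 3, 1762: 365 days.
Dec 3, 1762 → Dec 3, 1763: 365 days.
Dec 3, 1763 → Dec 3, 1764: 366 days (Feb 29, 1764 is in that span).
Dec 3, 1764 → Dec 3, 1765: 365 days.
Dec 3, 1765 → Dec 3, 1766: 365 days.
Dec 3, 1766 → Dec 3, 1767: 365 days.
Dec 3, 1767 → Dec 3, 1768: 366 days (Feb 29, 1768 is in that span).
Dec 3, 1768 → Dec 3, 1769: 365 days.
Dec 3, 1769 → Dec 3, 1770: 365 days.
Dec 3, 1770 → Jan 3, 1771: 31 days (December has 31).
Jan 3, 1771 → Feb 3, 1771: 31 days (January has 31).
Feb 3, 1771 → Mar 3, 1771: 28 days (February has 28).
Mar 3, 1771 → Apr 3, 1771: 31 days (March has 31).
Apr 3, 1771 → May 3, 1771: 30 days (April has 30).
May 3, 1771 → Jun 3, 1771: 31 days (May has 31).
Jun 3, 1771 → Jul 3, 1771: 30 days (June has 30).
Jul 3, 1771 → Aug 3, 1771: 31 days (July has 31).
Aug 3, 1771 → Sep 3, 1771: 31 days (August has 31).
Sep 3, 1771 → Oct 3, 1771: 30 days (September has 30).
Oct 3, 1771 → Oct 25, 1771: 22 days.
Total: 7266 days.

7266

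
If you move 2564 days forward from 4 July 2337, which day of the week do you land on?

First find the weekday of Jul 4, 2337. Doomsday rule: the anchor day for the 2300s is Wednesday. For year 37: 37÷12 = 3 r 1, and 1÷4 = 0, so 3+1+0 = 4.
Wednesday + 4 ≡ Sunday — that's 2337's doomsday.
In July the doomsday date is Jul 11.
Jul 4 is 7 days before Jul 11; 7 mod 7 = 0, so Sunday − 0 = Sunday.
2564 mod 7 = 2, so 2564 days after a Sunday is Sunday + 2 = Tuesday.

Tuesday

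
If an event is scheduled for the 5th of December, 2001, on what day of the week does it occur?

Doomsday rule: the anchor day for the 2000s is Tuesday. For year 01: 1÷12 = 0 r 1, and 1÷4 = 0, so 0+1+0 = 1.
Tuesday + 1 ≡ Wednesday — that's 2001's doomsday.
In December the doomsday date is Dec 12.
Dec 5 is 7 days before Dec 12; 7 mod 7 = 0, so Wednesday − 0 = Wednesday.

Wednesday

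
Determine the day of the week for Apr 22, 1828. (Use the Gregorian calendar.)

Doomsday rule: the anchor day for the 1800s is Friday. For year 28: 28÷12 = 2 r 4, and 4÷4 = 1, so 2+4+1 = 7.
Friday + 7 ≡ Friday — that's 1828's doomsday.
In April the doomsday date is Apr 4.
Apr 22 is 18 days after Apr 4; 18 mod 7 = 4, so Friday + 4 = Tuesday.

Tuesday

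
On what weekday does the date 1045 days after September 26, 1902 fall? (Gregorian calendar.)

Sunday

First find the weekday of Sep 26, 1902. Doomsday rule: the anchor day for the 1900s is Wednesday. For year 02: 2÷12 = 0 r 2, and 2÷4 = 0, so 0+2+0 = 2.
Wednesday + 2 ≡ Friday — that's 1902's doomsday.
In September the doomsday date is Sep 5.
Sep 26 is 21 days after Sep 5; 21 mod 7 = 0, so Friday + 0 = Friday.
1045 mod 7 = 2, so 1045 days after a Friday is Friday + 2 = Sunday.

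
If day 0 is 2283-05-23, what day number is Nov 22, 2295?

May 23, 2283 → May 23, 2284: 366 days (Feb 29, 2284 is in that span).
May 23, 2284 → May 23, 2285: 365 days.
May 23, 2285 → May 23, 2286: 365 days.
May 23, 2286 → May 23, 2287: 365 days.
May 23, 2287 → May 23, 2288: 366 days (Feb 29, 2288 is in that span).
May 23, 2288 → May 23, 2289: 365 days.
May 23, 2289 → May 23, 2290: 365 days.
May 23, 2290 → May 23, 2291: 365 days.
May 23, 2291 → May 23, 2292: 366 days (Feb 29, 2292 is in that span).
May 23, 2292 → May 23, 2293: 365 days.
May 23, 2293 → May 23, 2294: 365 days.
May 23, 2294 → May 23, 2295: 365 days.
May 23, 2295 → Jun 23, 2295: 31 days (May has 31).
Jun 23, 2295 → Jul 23, 2295: 30 days (June has 30).
Jul 23, 2295 → Aug 23, 2295: 31 days (July has 31).
Aug 23, 2295 → Sep 23, 2295: 31 days (August has 31).
Sep 23, 2295 → Oct 23, 2295: 30 days (September has 30).
Oct 23, 2295 → Nov 22, 2295: 30 days.
Total: 4566 days.

4566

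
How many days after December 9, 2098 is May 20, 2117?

Dec 9, 2098 → Dec 9, 2099: 365 days.
Dec 9, 2099 → Dec 9, 2100: 365 days.
Dec 9, 2100 → Dec 9, 2101: 365 days.
Dec 9, 2101 → Dec 9, 2102: 365 days.
Dec 9, 2102 → Dec 9, 2103: 365 days.
Dec 9, 2103 → Dec 9, 2104: 366 days (Feb 29, 2104 is in that span).
Dec 9, 2104 → Dec 9, 2105: 365 days.
Dec 9, 2105 → Dec 9, 2106: 365 days.
Dec 9, 2106 → Dec 9, 2107: 365 days.
Dec 9, 2107 → Dec 9, 2108: 366 days (Feb 29, 2108 is in that span).
Dec 9, 2108 → Dec 9, 2109: 365 days.
Dec 9, 2109 → Dec 9, 2110: 365 days.
Dec 9, 2110 → Dec 9, 2111: 365 days.
Dec 9, 2111 → Dec 9, 2112: 366 days (Feb 29, 2112 is in that span).
Dec 9, 2112 → Dec 9, 2113: 365 days.
Dec 9, 2113 → Dec 9, 2114: 365 days.
Dec 9, 2114 → Dec 9, 2115: 365 days.
Dec 9, 2115 → Dec 9, 2116: 366 days (Feb 29, 2116 is in that span).
Dec 9, 2116 → Jan 9, 2117: 31 days (December has 31).
Jan 9, 2117 → Feb 9, 2117: 31 days (January has 31).
Feb 9, 2117 → Mar 9, 2117: 28 days (February has 28).
Mar 9, 2117 → Apr 9, 2117: 31 days (March has 31).
Apr 9, 2117 → May 9, 2117: 30 days (April has 30).
May 9, 2117 → May 20, 2117: 11 days.
Total: 6736 days.

6736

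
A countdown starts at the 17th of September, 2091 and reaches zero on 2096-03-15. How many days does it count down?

Sep 17, 2091 → Sep 17, 2092: 366 days (Feb 29, 2092 is in that span).
Sep 17, 2092 → Sep 17, 2093: 365 days.
Sep 17, 2093 → Sep 17, 2094: 365 days.
Sep 17, 2094 → Sep 17, 2095: 365 days.
Sep 17, 2095 → Oct 17, 2095: 30 days (September has 30).
Oct 17, 2095 → Nov 17, 2095: 31 days (October has 31).
Nov 17, 2095 → Dec 17, 2095: 30 days (November has 30).
Dec 17, 2095 → Jan 17, 2096: 31 days (December has 31).
Jan 17, 2096 → Feb 17, 2096: 31 days (January has 31).
Feb 17, 2096 → Mar 15, 2096: 27 days.
Total: 1641 days.

1641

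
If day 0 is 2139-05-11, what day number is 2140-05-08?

363

May 11, 2139 → Jun 11, 2139: 31 days (May has 31).
Jun 11, 2139 → Jul 11, 2139: 30 days (June has 30).
Jul 11, 2139 → Aug 11, 2139: 31 days (July has 31).
Aug 11, 2139 → Sep 11, 2139: 31 days (August has 31).
Sep 11, 2139 → Oct 11, 2139: 30 days (September has 30).
Oct 11, 2139 → Nov 11, 2139: 31 days (October has 31).
Nov 11, 2139 → Dec 11, 2139: 30 days (November has 30).
Dec 11, 2139 → Jan 11, 2140: 31 days (December has 31).
Jan 11, 2140 → Feb 11, 2140: 31 days (January has 31).
Feb 11, 2140 → Mar 11, 2140: 29 days (February has 29).
Mar 11, 2140 → Apr 11, 2140: 31 days (March has 31).
Apr 11, 2140 → May 8, 2140: 27 days.
Total: 363 days.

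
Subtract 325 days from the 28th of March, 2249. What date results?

−28 → Feb 28, 2249 (end of Feb, 28 days; 297 left).
−28 → Jan 31, 2249 (end of Jan, 31 days; 269 left).
−31 → Dec 31, 2248 (end of Dec, 31 days; 238 left).
−31 → Nov 30, 2248 (end of Nov, 30 days; 207 left).
−30 → Oct 31, 2248 (end of Oct, 31 days; 177 left).
−31 → Sep 30, 2248 (end of Sep, 30 days; 146 left).
−30 → Aug 31, 2248 (end of Aug, 31 days; 116 left).
−31 → Jul 31, 2248 (end of Jul, 31 days; 85 left).
−31 → Jun 30, 2248 (end of Jun, 30 days; 54 left).
−30 → May 31, 2248 (end of May, 31 days; 24 left).
−24 → May 7, 2248.

May 7, 2248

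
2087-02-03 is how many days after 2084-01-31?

1099

Jan 31, 2084 → Jan 31, 2085: 366 days (Feb 29, 2084 is in that span).
Jan 31, 2085 → Jan 31, 2086: 365 days.
Jan 31, 2086 → Feb 28, 2086: 28 days (January has 31).
Feb 28, 2086 → Mar 28, 2086: 28 days (February has 28).
Mar 28, 2086 → Apr 28, 2086: 31 days (March has 31).
Apr 28, 2086 → May 28, 2086: 30 days (April has 30).
May 28, 2086 → Jun 28, 2086: 31 days (May has 31).
Jun 28, 2086 → Jul 28, 2086: 30 days (June has 30).
Jul 28, 2086 → Aug 28, 2086: 31 days (July has 31).
Aug 28, 2086 → Sep 28, 2086: 31 days (August has 31).
Sep 28, 2086 → Oct 28, 2086: 30 days (September has 30).
Oct 28, 2086 → Nov 28, 2086: 31 days (October has 31).
Nov 28, 2086 → Dec 28, 2086: 30 days (November has 30).
Dec 28, 2086 → Jan 28, 2087: 31 days (December has 31).
Jan 28, 2087 → Feb 3, 2087: 6 days.
Total: 1099 days.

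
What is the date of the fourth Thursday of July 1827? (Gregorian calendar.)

July 26, 1827

July 1, 1827 is a Sunday.
The first Thursday is therefore July 5 (4 days later).
The fourth Thursday is 5 + 3×7 = July 26.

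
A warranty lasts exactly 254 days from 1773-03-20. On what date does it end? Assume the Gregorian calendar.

Mar has 31 days: +12 → Apr 1, 1773 (242 left).
Apr has 30 days: +30 → May 1, 1773 (212 left).
May has 31 days: +31 → Jun 1, 1773 (181 left).
Jun has 30 days: +30 → Jul 1, 1773 (151 left).
Jul has 31 days: +31 → Aug 1, 1773 (120 left).
Aug has 31 days: +31 → Sep 1, 1773 (89 left).
Sep has 30 days: +30 → Oct 1, 1773 (59 left).
Oct has 31 days: +31 → Nov 1, 1773 (28 left).
+28 → Nov 29, 1773.

November 29, 1773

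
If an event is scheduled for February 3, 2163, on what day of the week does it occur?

Doomsday rule: the anchor day for the 2100s is Sunday. For year 63: 63÷12 = 5 r 3, and 3÷4 = 0, so 5+3+0 = 8.
Sunday + 8 ≡ Monday — that's 2163's doomsday.
In February the doomsday date is Feb 28 (2163 is not a leap year).
Feb 3 is 25 days before Feb 28; 25 mod 7 = 4, so Monday − 4 = Thursday.

Thursday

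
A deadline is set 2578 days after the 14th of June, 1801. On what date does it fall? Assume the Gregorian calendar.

+365 (one year) → Jun 14, 1802 (2213 left).
+365 (one year) → Jun 14, 1803 (1848 left).
+366 (one year; includes Feb 29, 1804) → Jun 14, 1804 (1482 left).
+365 (one year) → Jun 14, 1805 (1117 left).
+365 (one year) → Jun 14, 1806 (752 left).
+365 (one year) → Jun 14, 1807 (387 left).
Jun has 30 days: +17 → Jul 1, 1807 (370 left).
Jul has 31 days: +31 → Aug 1, 1807 (339 left).
Aug has 31 days: +31 → Sep 1, 1807 (308 left).
Sep has 30 days: +30 → Oct 1, 1807 (278 left).
Oct has 31 days: +31 → Nov 1, 1807 (247 left).
Nov has 30 days: +30 → Dec 1, 1807 (217 left).
Dec has 31 days: +31 → Jan 1, 1808 (186 left).
Jan has 31 days: +31 → Feb 1, 1808 (155 left).
Feb has 29 days: +29 → Mar 1, 1808 (126 left).
Mar has 31 days: +31 → Apr 1, 1808 (95 left).
Apr has 30 days: +30 → May 1, 1808 (65 left).
May has 31 days: +31 → Jun 1, 1808 (34 left).
Jun has 30 days: +30 → Jul 1, 1808 (4 left).
+4 → Jul 5, 1808.

July 5, 1808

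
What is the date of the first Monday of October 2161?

October 5, 2161

October 1, 2161 is a Thursday.
The first Monday is therefore October 5 (4 days later).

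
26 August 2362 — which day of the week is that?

Doomsday rule: the anchor day for the 2300s is Wednesday. For year 62: 62÷12 = 5 r 2, and 2÷4 = 0, so 5+2+0 = 7.
Wednesday + 7 ≡ Wednesday — that's 2362's doomsday.
In August the doomsday date is Aug 8.
Aug 26 is 18 days after Aug 8; 18 mod 7 = 4, so Wednesday + 4 = Sunday.

Sunday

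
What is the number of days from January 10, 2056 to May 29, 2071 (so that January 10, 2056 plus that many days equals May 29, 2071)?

5618

Jan 10, 2056 → Jan 10, 2057: 366 days (Feb 29, 2056 is in that span).
Jan 10, 2057 → Jan 10, 2058: 365 days.
Jan 10, 2058 → Jan 10, 2059: 365 days.
Jan 10, 2059 → Jan 10, 2060: 365 days.
Jan 10, 2060 → Jan 10, 2061: 366 days (Feb 29, 2060 is in that span).
Jan 10, 2061 → Jan 10, 2062: 365 days.
Jan 10, 2062 → Jan 10, 2063: 365 days.
Jan 10, 2063 → Jan 10, 2064: 365 days.
Jan 10, 2064 → Jan 10, 2065: 366 days (Feb 29, 2064 is in that span).
Jan 10, 2065 → Jan 10, 2066: 365 days.
Jan 10, 2066 → Jan 10, 2067: 365 days.
Jan 10, 2067 → Jan 10, 2068: 365 days.
Jan 10, 2068 → Jan 10, 2069: 366 days (Feb 29, 2068 is in that span).
Jan 10, 2069 → Jan 10, 2070: 365 days.
Jan 10, 2070 → Jan 10, 2071: 365 days.
Jan 10, 2071 → Feb 10, 2071: 31 days (January has 31).
Feb 10, 2071 → Mar 10, 2071: 28 days (February has 28).
Mar 10, 2071 → Apr 10, 2071: 31 days (March has 31).
Apr 10, 2071 → May 10, 2071: 30 days (April has 30).
May 10, 2071 → May 29, 2071: 19 days.
Total: 5618 days.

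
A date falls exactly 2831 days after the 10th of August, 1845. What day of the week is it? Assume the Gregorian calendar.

First find the weekday of Aug 10, 1845. Doomsday rule: the anchor day for the 1800s is Friday. For year 45: 45÷12 = 3 r 9, and 9÷4 = 2, so 3+9+2 = 14.
Friday + 14 ≡ Friday — that's 1845's doomsday.
In August the doomsday date is Aug 8.
Aug 10 is 2 days after Aug 8; 2 mod 7 = 2, so Friday + 2 = Sunday.
2831 mod 7 = 3, so 2831 days after a Sunday is Sunday + 3 = Wednesday.

Wednesday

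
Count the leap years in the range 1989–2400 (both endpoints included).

100

Multiples of 4 in [1989,2400]: 103.
Of those, multiples of 100: 5 (not leap unless ÷400).
Multiples of 400: 2.
Leap years = 103 − 5 + 2 = 100.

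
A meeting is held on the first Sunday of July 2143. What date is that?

July 7, 2143

July 1, 2143 is a Monday.
The first Sunday is therefore July 7 (6 days later).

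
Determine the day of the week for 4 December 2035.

Doomsday rule: the anchor day for the 2000s is Tuesday. For year 35: 35÷12 = 2 r 11, and 11÷4 = 2, so 2+11+2 = 15.
Tuesday + 15 ≡ Wednesday — that's 2035's doomsday.
In December the doomsday date is Dec 12.
Dec 4 is 8 days before Dec 12; 8 mod 7 = 1, so Wednesday − 1 = Tuesday.

Tuesday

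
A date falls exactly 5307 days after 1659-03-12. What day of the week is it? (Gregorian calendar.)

Mar 12, 1659 is a Wednesday.
5307 mod 7 = 1, so 5307 days after a Wednesday is Wednesday + 1 = Thursday.

Thursday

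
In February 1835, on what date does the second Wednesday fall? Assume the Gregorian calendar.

February 1, 1835 is a Sunday.
The first Wednesday is therefore February 4 (3 days later).
The second Wednesday is 4 + 1×7 = February 11.

February 11, 1835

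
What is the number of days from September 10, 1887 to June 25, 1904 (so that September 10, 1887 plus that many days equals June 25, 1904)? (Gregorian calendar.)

6132

Sep 10, 1887 → Sep 10, 1888: 366 days (Feb 29, 1888 is in that span).
Sep 10, 1888 → Sep 10, 1889: 365 days.
Sep 10, 1889 → Sep 10, 1890: 365 days.
Sep 10, 1890 → Sep 10, 1891: 365 days.
Sep 10, 1891 → Sep 10, 1892: 366 days (Feb 29, 1892 is in that span).
Sep 10, 1892 → Sep 10, 1893: 365 days.
Sep 10, 1893 → Sep 10, 1894: 365 days.
Sep 10, 1894 → Sep 10, 1895: 365 days.
Sep 10, 1895 → Sep 10, 1896: 366 days (Feb 29, 1896 is in that span).
Sep 10, 1896 → Sep 10, 1897: 365 days.
Sep 10, 1897 → Sep 10, 1898: 365 days.
Sep 10, 1898 → Sep 10, 1899: 365 days.
Sep 10, 1899 → Sep 10, 1900: 365 days.
Sep 10, 1900 → Sep 10, 1901: 365 days.
Sep 10, 1901 → Sep 10, 1902: 365 days.
Sep 10, 1902 → Sep 10, 1903: 365 days.
Sep 10, 1903 → Oct 10, 1903: 30 days (September has 30).
Oct 10, 1903 → Nov 10, 1903: 31 days (October has 31).
Nov 10, 1903 → Dec 10, 1903: 30 days (November has 30).
Dec 10, 1903 → Jan 10, 1904: 31 days (December has 31).
Jan 10, 1904 → Feb 10, 1904: 31 days (January has 31).
Feb 10, 1904 → Mar 10, 1904: 29 days (February has 29).
Mar 10, 1904 → Apr 10, 1904: 31 days (March has 31).
Apr 10, 1904 → May 10, 1904: 30 days (April has 30).
May 10, 1904 → Jun 10, 1904: 31 days (May has 31).
Jun 10, 1904 → Jun 25, 1904: 15 days.
Total: 6132 days.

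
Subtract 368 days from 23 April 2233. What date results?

−23 → Mar 31, 2233 (end of Mar, 31 days; 345 left).
−31 → Feb 28, 2233 (end of Feb, 28 days; 314 left).
−28 → Jan 31, 2233 (end of Jan, 31 days; 286 left).
−31 → Dec 31, 2232 (end of Dec, 31 days; 255 left).
−31 → Nov 30, 2232 (end of Nov, 30 days; 224 left).
−30 → Oct 31, 2232 (end of Oct, 31 days; 194 left).
−31 → Sep 30, 2232 (end of Sep, 30 days; 163 left).
−30 → Aug 31, 2232 (end of Aug, 31 days; 133 left).
−31 → Jul 31, 2232 (end of Jul, 31 days; 102 left).
−31 → Jun 30, 2232 (end of Jun, 30 days; 71 left).
−30 → May 31, 2232 (end of May, 31 days; 41 left).
−31 → Apr 30, 2232 (end of Apr, 30 days; 10 left).
−10 → Apr 20, 2232.

April 20, 2232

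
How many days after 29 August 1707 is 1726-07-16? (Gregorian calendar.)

6896

Aug 29, 1707 → Aug 29, 1708: 366 days (Feb 29, 1708 is in that span).
Aug 29, 1708 → Aug 29, 1709: 365 days.
Aug 29, 1709 → Aug 29, 1710: 365 days.
Aug 29, 1710 → Aug 29, 1711: 365 days.
Aug 29, 1711 → Aug 29, 1712: 366 days (Feb 29, 1712 is in that span).
Aug 29, 1712 → Aug 29, 1713: 365 days.
Aug 29, 1713 → Aug 29, 1714: 365 days.
Aug 29, 1714 → Aug 29, 1715: 365 days.
Aug 29, 1715 → Aug 29, 1716: 366 days (Feb 29, 1716 is in that span).
Aug 29, 1716 → Aug 29, 1717: 365 days.
Aug 29, 1717 → Aug 29, 1718: 365 days.
Aug 29, 1718 → Aug 29, 1719: 365 days.
Aug 29, 1719 → Aug 29, 1720: 366 days (Feb 29, 1720 is in that span).
Aug 29, 1720 → Aug 29, 1721: 365 days.
Aug 29, 1721 → Aug 29, 1722: 365 days.
Aug 29, 1722 → Aug 29, 1723: 365 days.
Aug 29, 1723 → Aug 29, 1724: 366 days (Feb 29, 1724 is in that span).
Aug 29, 1724 → Aug 29, 1725: 365 days.
Aug 29, 1725 → Sep 29, 1725: 31 days (August has 31).
Sep 29, 1725 → Oct 29, 1725: 30 days (September has 30).
Oct 29, 1725 → Nov 29, 1725: 31 days (October has 31).
Nov 29, 1725 → Dec 29, 1725: 30 days (November has 30).
Dec 29, 1725 → Jan 29, 1726: 31 days (December has 31).
Jan 29, 1726 → Feb 28, 1726: 30 days (January has 31).
Feb 28, 1726 → Mar 28, 1726: 28 days (February has 28).
Mar 28, 1726 → Apr 28, 1726: 31 days (March has 31).
Apr 28, 1726 → May 28, 1726: 30 days (April has 30).
May 28, 1726 → Jun 28, 1726: 31 days (May has 31).
Jun 28, 1726 → Jul 16, 1726: 18 days.
Total: 6896 days.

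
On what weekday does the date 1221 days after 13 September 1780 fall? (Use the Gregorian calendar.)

Sep 13, 1780 is a Wednesday.
1221 mod 7 = 3, so 1221 days after a Wednesday is Wednesday + 3 = Saturday.

Saturday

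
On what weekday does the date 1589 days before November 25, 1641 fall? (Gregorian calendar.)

First find the weekday of Nov 25, 1641. Doomsday rule: the anchor day for the 1600s is Tuesday. For year 41: 41÷12 = 3 r 5, and 5÷4 = 1, so 3+5+1 = 9.
Tuesday + 9 ≡ Thursday — that's 1641's doomsday.
In November the doomsday date is Nov 7.
Nov 25 is 18 days after Nov 7; 18 mod 7 = 4, so Thursday + 4 = Monday.
1589 mod 7 = 0, so 1589 days before a Monday is Monday − 0 = Monday.

Monday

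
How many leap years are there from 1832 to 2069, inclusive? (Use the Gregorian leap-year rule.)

59

Multiples of 4 in [1832,2069]: 60.
Of those, multiples of 100: 2 (not leap unless ÷400).
Multiples of 400: 1.
Leap years = 60 − 2 + 1 = 59.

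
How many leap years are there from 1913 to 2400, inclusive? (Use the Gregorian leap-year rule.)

119

Multiples of 4 in [1913,2400]: 122.
Of those, multiples of 100: 5 (not leap unless ÷400).
Multiples of 400: 2.
Leap years = 122 − 5 + 2 = 119.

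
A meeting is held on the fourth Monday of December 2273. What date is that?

December 1, 2273 is a Monday.
The first Monday is therefore December 1 (same day).
The fourth Monday is 1 + 3×7 = December 22.

December 22, 2273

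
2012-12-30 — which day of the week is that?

Sunday

Doomsday rule: the anchor day for the 2000s is Tuesday. For year 12: 12÷12 = 1 r 0, and 0÷4 = 0, so 1+0+0 = 1.
Tuesday + 1 ≡ Wednesday — that's 2012's doomsday.
In December the doomsday date is Dec 12.
Dec 30 is 18 days after Dec 12; 18 mod 7 = 4, so Wednesday + 4 = Sunday.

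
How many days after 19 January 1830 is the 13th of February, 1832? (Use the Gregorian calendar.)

Jan 19, 1830 → Jan 19, 1831: 365 days.
Jan 19, 1831 → Feb 19, 1831: 31 days (January has 31).
Feb 19, 1831 → Mar 19, 1831: 28 days (February has 28).
Mar 19, 1831 → Apr 19, 1831: 31 days (March has 31).
Apr 19, 1831 → May 19, 1831: 30 days (April has 30).
May 19, 1831 → Jun 19, 1831: 31 days (May has 31).
Jun 19, 1831 → Jul 19, 1831: 30 days (June has 30).
Jul 19, 1831 → Aug 19, 1831: 31 days (July has 31).
Aug 19, 1831 → Sep 19, 1831: 31 days (August has 31).
Sep 19, 1831 → Oct 19, 1831: 30 days (September has 30).
Oct 19, 1831 → Nov 19, 1831: 31 days (October has 31).
Nov 19, 1831 → Dec 19, 1831: 30 days (November has 30).
Dec 19, 1831 → Jan 19, 1832: 31 days (December has 31).
Jan 19, 1832 → Feb 13, 1832: 25 days.
Total: 755 days.

755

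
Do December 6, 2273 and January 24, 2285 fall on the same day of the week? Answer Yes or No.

Yes

From Dec 6, 2273 to Jan 24, 2285 is 4067 days.
4067 mod 7 = 0, so they are the same weekday.
(Dec 6, 2273 is a Saturday; Jan 24, 2285 is a Saturday.)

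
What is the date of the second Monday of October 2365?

October 11, 2365

October 1, 2365 is a Friday.
The first Monday is therefore October 4 (3 days later).
The second Monday is 4 + 1×7 = October 11.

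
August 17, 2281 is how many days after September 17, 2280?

334

Sep 17, 2280 → Oct 17, 2280: 30 days (September has 30).
Oct 17, 2280 → Nov 17, 2280: 31 days (October has 31).
Nov 17, 2280 → Dec 17, 2280: 30 days (November has 30).
Dec 17, 2280 → Jan 17, 2281: 31 days (December has 31).
Jan 17, 2281 → Feb 17, 2281: 31 days (January has 31).
Feb 17, 2281 → Mar 17, 2281: 28 days (February has 28).
Mar 17, 2281 → Apr 17, 2281: 31 days (March has 31).
Apr 17, 2281 → May 17, 2281: 30 days (April has 30).
May 17, 2281 → Jun 17, 2281: 31 days (May has 31).
Jun 17, 2281 → Jul 17, 2281: 30 days (June has 30).
Jul 17, 2281 → Aug 17, 2281: 31 days.
Total: 334 days.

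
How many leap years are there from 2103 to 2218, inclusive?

28

Multiples of 4 in [2103,2218]: 29.
Of those, multiples of 100: 1 (not leap unless ÷400).
Multiples of 400: 0.
Leap years = 29 − 1 + 0 = 28.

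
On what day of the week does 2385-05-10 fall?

Doomsday rule: the anchor day for the 2300s is Wednesday. For year 85: 85÷12 = 7 r 1, and 1÷4 = 0, so 7+1+0 = 8.
Wednesday + 8 ≡ Thursday — that's 2385's doomsday.
In May the doomsday date is May 9.
May 10 is 1 day after May 9; 1 mod 7 = 1, so Thursday + 1 = Friday.

Friday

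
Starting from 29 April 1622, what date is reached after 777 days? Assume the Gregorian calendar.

+365 (one year) → Apr 29, 1623 (412 left).
+366 (one year; includes Feb 29, 1624) → Apr 29, 1624 (46 left).
Apr has 30 days: +2 → May 1, 1624 (44 left).
May has 31 days: +31 → Jun 1, 1624 (13 left).
+13 → Jun 14, 1624.

June 14, 1624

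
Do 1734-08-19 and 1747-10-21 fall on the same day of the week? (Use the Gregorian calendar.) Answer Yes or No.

No

From Aug 19, 1734 to Oct 21, 1747 is 4811 days.
4811 mod 7 = 2, so they are different weekdays.
(Aug 19, 1734 is a Thursday; Oct 21, 1747 is a Saturday.)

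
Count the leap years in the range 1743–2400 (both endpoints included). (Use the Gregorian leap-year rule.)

160

Multiples of 4 in [1743,2400]: 165.
Of those, multiples of 100: 7 (not leap unless ÷400).
Multiples of 400: 2.
Leap years = 165 − 7 + 2 = 160.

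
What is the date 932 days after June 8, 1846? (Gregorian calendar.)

+365 (one year) → Jun 8, 1847 (567 left).
+366 (one year; includes Feb 29, 1848) → Jun 8, 1848 (201 left).
Jun has 30 days: +23 → Jul 1, 1848 (178 left).
Jul has 31 days: +31 → Aug 1, 1848 (147 left).
Aug has 31 days: +31 → Sep 1, 1848 (116 left).
Sep has 30 days: +30 → Oct 1, 1848 (86 left).
Oct has 31 days: +31 → Nov 1, 1848 (55 left).
Nov has 30 days: +30 → Dec 1, 1848 (25 left).
+25 → Dec 26, 1848.

December 26, 1848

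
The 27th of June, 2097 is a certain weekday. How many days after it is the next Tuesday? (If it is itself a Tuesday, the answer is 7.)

5

Jun 27, 2097 is a Thursday.
From Thursday to the next Tuesday is 5 days.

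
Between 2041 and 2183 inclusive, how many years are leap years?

Multiples of 4 in [2041,2183]: 35.
Of those, multiples of 100: 1 (not leap unless ÷400).
Multiples of 400: 0.
Leap years = 35 − 1 + 0 = 34.

34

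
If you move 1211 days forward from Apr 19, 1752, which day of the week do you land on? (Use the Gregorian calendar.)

Wednesday

First find the weekday of Apr 19, 1752. Doomsday rule: the anchor day for the 1700s is Sunday. For year 52: 52÷12 = 4 r 4, and 4÷4 = 1, so 4+4+1 = 9.
Sunday + 9 ≡ Tuesday — that's 1752's doomsday.
In April the doomsday date is Apr 4.
Apr 19 is 15 days after Apr 4; 15 mod 7 = 1, so Tuesday + 1 = Wednesday.
1211 mod 7 = 0, so 1211 days after a Wednesday is Wednesday + 0 = Wednesday.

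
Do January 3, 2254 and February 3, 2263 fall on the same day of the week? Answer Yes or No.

From Jan 3, 2254 to Feb 3, 2263 is 3318 days.
3318 mod 7 = 0, so they are the same weekday.
(Jan 3, 2254 is a Tuesday; Feb 3, 2263 is a Tuesday.)

Yes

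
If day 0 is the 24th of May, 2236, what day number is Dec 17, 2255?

7146

May 24, 2236 → May 24, 2237: 365 days.
May 24, 2237 → May 24, 2238: 365 days.
May 24, 2238 → May 24, 2239: 365 days.
May 24, 2239 → May 24, 2240: 366 days (Feb 29, 2240 is in that span).
May 24, 2240 → May 24, 2241: 365 days.
May 24, 2241 → May 24, 2242: 365 days.
May 24, 2242 → May 24, 2243: 365 days.
May 24, 2243 → May 24, 2244: 366 days (Feb 29, 2244 is in that span).
May 24, 2244 → May 24, 2245: 365 days.
May 24, 2245 → May 24, 2246: 365 days.
May 24, 2246 → May 24, 2247: 365 days.
May 24, 2247 → May 24, 2248: 366 days (Feb 29, 2248 is in that span).
May 24, 2248 → May 24, 2249: 365 days.
May 24, 2249 → May 24, 2250: 365 days.
May 24, 2250 → May 24, 2251: 365 days.
May 24, 2251 → May 24, 2252: 366 days (Feb 29, 2252 is in that span).
May 24, 2252 → May 24, 2253: 365 days.
May 24, 2253 → May 24, 2254: 365 days.
May 24, 2254 → May 24, 2255: 365 days.
May 24, 2255 → Jun 24, 2255: 31 days (May has 31).
Jun 24, 2255 → Jul 24, 2255: 30 days (June has 30).
Jul 24, 2255 → Aug 24, 2255: 31 days (July has 31).
Aug 24, 2255 → Sep 24, 2255: 31 days (August has 31).
Sep 24, 2255 → Oct 24, 2255: 30 days (September has 30).
Oct 24, 2255 → Nov 24, 2255: 31 days (October has 31).
Nov 24, 2255 → Dec 17, 2255: 23 days.
Total: 7146 days.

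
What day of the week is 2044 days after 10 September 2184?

Friday

First find the weekday of Sep 10, 2184. Doomsday rule: the anchor day for the 2100s is Sunday. For year 84: 84÷12 = 7 r 0, and 0÷4 = 0, so 7+0+0 = 7.
Sunday + 7 ≡ Sunday — that's 2184's doomsday.
In September the doomsday date is Sep 5.
Sep 10 is 5 days after Sep 5; 5 mod 7 = 5, so Sunday + 5 = Friday.
2044 mod 7 = 0, so 2044 days after a Friday is Friday + 0 = Friday.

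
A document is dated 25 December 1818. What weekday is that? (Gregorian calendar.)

Doomsday rule: the anchor day for the 1800s is Friday. For year 18: 18÷12 = 1 r 6, and 6÷4 = 1, so 1+6+1 = 8.
Friday + 8 ≡ Saturday — that's 1818's doomsday.
In December the doomsday date is Dec 12.
Dec 25 is 13 days after Dec 12; 13 mod 7 = 6, so Saturday + 6 = Friday.

Friday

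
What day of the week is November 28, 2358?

Doomsday rule: the anchor day for the 2300s is Wednesday. For year 58: 58÷12 = 4 r 10, and 10÷4 = 2, so 4+10+2 = 16.
Wednesday + 16 ≡ Friday — that's 2358's doomsday.
In November the doomsday date is Nov 7.
Nov 28 is 21 days after Nov 7; 21 mod 7 = 0, so Friday + 0 = Friday.

Friday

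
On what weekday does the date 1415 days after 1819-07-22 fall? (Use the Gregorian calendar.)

First find the weekday of Jul 22, 1819. Doomsday rule: the anchor day for the 1800s is Friday. For year 19: 19÷12 = 1 r 7, and 7÷4 = 1, so 1+7+1 = 9.
Friday + 9 ≡ Sunday — that's 1819's doomsday.
In July the doomsday date is Jul 11.
Jul 22 is 11 days after Jul 11; 11 mod 7 = 4, so Sunday + 4 = Thursday.
1415 mod 7 = 1, so 1415 days after a Thursday is Thursday + 1 = Friday.

Friday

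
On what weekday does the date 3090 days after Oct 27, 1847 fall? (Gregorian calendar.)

Oct 27, 1847 is a Wednesday.
3090 mod 7 = 3, so 3090 days after a Wednesday is Wednesday + 3 = Saturday.

Saturday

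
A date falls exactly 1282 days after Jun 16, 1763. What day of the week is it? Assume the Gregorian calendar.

First find the weekday of Jun 16, 1763. Doomsday rule: the anchor day for the 1700s is Sunday. For year 63: 63÷12 = 5 r 3, and 3÷4 = 0, so 5+3+0 = 8.
Sunday + 8 ≡ Monday — that's 1763's doomsday.
In June the doomsday date is Jun 6.
Jun 16 is 10 days after Jun 6; 10 mod 7 = 3, so Monday + 3 = Thursday.
1282 mod 7 = 1, so 1282 days after a Thursday is Thursday + 1 = Friday.

Friday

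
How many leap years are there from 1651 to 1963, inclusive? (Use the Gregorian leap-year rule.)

Multiples of 4 in [1651,1963]: 78.
Of those, multiples of 100: 3 (not leap unless ÷400).
Multiples of 400: 0.
Leap years = 78 − 3 + 0 = 75.

75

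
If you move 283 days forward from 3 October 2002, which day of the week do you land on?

Oct 3, 2002 is a Thursday.
283 mod 7 = 3, so 283 days after a Thursday is Thursday + 3 = Sunday.

Sunday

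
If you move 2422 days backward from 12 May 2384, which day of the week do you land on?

Saturday

May 12, 2384 is a Saturday.
2422 mod 7 = 0, so 2422 days before a Saturday is Saturday − 0 = Saturday.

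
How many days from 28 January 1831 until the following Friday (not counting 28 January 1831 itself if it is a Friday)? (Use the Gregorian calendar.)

7

Jan 28, 1831 is a Friday.
From Friday to the next Friday is 7 days.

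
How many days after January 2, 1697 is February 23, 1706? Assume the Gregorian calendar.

Jan 2, 1697 → Jan 2, 1698: 365 days.
Jan 2, 1698 → Jan 2, 1699: 365 days.
Jan 2, 1699 → Jan 2, 1700: 365 days.
Jan 2, 1700 → Jan 2, 1701: 365 days.
Jan 2, 1701 → Jan 2, 1702: 365 days.
Jan 2, 1702 → Jan 2, 1703: 365 days.
Jan 2, 1703 → Jan 2, 1704: 365 days.
Jan 2, 1704 → Jan 2, 1705: 366 days (Feb 29, 1704 is in that span).
Jan 2, 1705 → Jan 2, 1706: 365 days.
Jan 2, 1706 → Feb 2, 1706: 31 days (January has 31).
Feb 2, 1706 → Feb 23, 1706: 21 days.
Total: 3338 days.

3338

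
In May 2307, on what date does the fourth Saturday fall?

May 25, 2307

May 1, 2307 is a Wednesday.
The first Saturday is therefore May 4 (3 days later).
The fourth Saturday is 4 + 3×7 = May 25.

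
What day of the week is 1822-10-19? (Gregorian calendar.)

Doomsday rule: the anchor day for the 1800s is Friday. For year 22: 22÷12 = 1 r 10, and 10÷4 = 2, so 1+10+2 = 13.
Friday + 13 ≡ Thursday — that's 1822's doomsday.
In October the doomsday date is Oct 10.
Oct 19 is 9 days after Oct 10; 9 mod 7 = 2, so Thursday + 2 = Saturday.

Saturday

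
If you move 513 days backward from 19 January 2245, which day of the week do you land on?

Friday

Jan 19, 2245 is a Sunday.
513 mod 7 = 2, so 513 days before a Sunday is Sunday − 2 = Friday.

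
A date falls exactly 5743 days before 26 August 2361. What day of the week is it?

Aug 26, 2361 is a Saturday.
5743 mod 7 = 3, so 5743 days before a Saturday is Saturday − 3 = Wednesday.

Wednesday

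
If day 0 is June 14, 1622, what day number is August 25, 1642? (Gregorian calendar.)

Jun 14, 1622 → Jun 14, 1623: 365 days.
Jun 14, 1623 → Jun 14, 1624: 366 days (Feb 29, 1624 is in that span).
Jun 14, 1624 → Jun 14, 1625: 365 days.
Jun 14, 1625 → Jun 14, 1626: 365 days.
Jun 14, 1626 → Jun 14, 1627: 365 days.
Jun 14, 1627 → Jun 14, 1628: 366 days (Feb 29, 1628 is in that span).
Jun 14, 1628 → Jun 14, 1629: 365 days.
Jun 14, 1629 → Jun 14, 1630: 365 days.
Jun 14, 1630 → Jun 14, 1631: 365 days.
Jun 14, 1631 → Jun 14, 1632: 366 days (Feb 29, 1632 is in that span).
Jun 14, 1632 → Jun 14, 1633: 365 days.
Jun 14, 1633 → Jun 14, 1634: 365 days.
Jun 14, 1634 → Jun 14, 1635: 365 days.
Jun 14, 1635 → Jun 14, 1636: 366 days (Feb 29, 1636 is in that span).
Jun 14, 1636 → Jun 14, 1637: 365 days.
Jun 14, 1637 → Jun 14, 1638: 365 days.
Jun 14, 1638 → Jun 14, 1639: 365 days.
Jun 14, 1639 → Jun 14, 1640: 366 days (Feb 29, 1640 is in that span).
Jun 14, 1640 → Jun 14, 1641: 365 days.
Jun 14, 1641 → Jun 14, 1642: 365 days.
Jun 14, 1642 → Jul 14, 1642: 30 days (June has 30).
Jul 14, 1642 → Aug 14, 1642: 31 days (July has 31).
Aug 14, 1642 → Aug 25, 1642: 11 days.
Total: 7377 days.

7377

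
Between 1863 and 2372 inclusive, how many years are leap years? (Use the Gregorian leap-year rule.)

Multiples of 4 in [1863,2372]: 128.
Of those, multiples of 100: 5 (not leap unless ÷400).
Multiples of 400: 1.
Leap years = 128 − 5 + 1 = 124.

124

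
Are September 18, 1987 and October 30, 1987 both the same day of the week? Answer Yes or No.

Yes

From Sep 18, 1987 to Oct 30, 1987 is 42 days.
42 mod 7 = 0, so they are the same weekday.
(Sep 18, 1987 is a Friday; Oct 30, 1987 is a Friday.)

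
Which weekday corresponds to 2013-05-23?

Thursday

January 1, 2013 is a Tuesday.
Jan 1, 2013 → Feb 1, 2013: 31 days (January has 31).
Feb 1, 2013 → Mar 1, 2013: 28 days (February has 28).
Mar 1, 2013 → Apr 1, 2013: 31 days (March has 31).
Apr 1, 2013 → May 1, 2013: 30 days (April has 30).
May 1, 2013 → May 23, 2013: 22 days.
Total: 142 days.
142 mod 7 = 2, so Tuesday + 2 = Thursday.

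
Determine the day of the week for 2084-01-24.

January 1, 2084 is a Saturday.
Jan 1, 2084 → Jan 24, 2084: 23 days.
Total: 23 days.
23 mod 7 = 2, so Saturday + 2 = Monday.

Monday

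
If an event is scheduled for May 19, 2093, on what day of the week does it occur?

Doomsday rule: the anchor day for the 2000s is Tuesday. For year 93: 93÷12 = 7 r 9, and 9÷4 = 2, so 7+9+2 = 18.
Tuesday + 18 ≡ Saturday — that's 2093's doomsday.
In May the doomsday date is May 9.
May 19 is 10 days after May 9; 10 mod 7 = 3, so Saturday + 3 = Tuesday.

Tuesday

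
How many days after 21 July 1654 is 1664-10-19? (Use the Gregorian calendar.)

3743

Jul 21, 1654 → Jul 21, 1655: 365 days.
Jul 21, 1655 → Jul 21, 1656: 366 days (Feb 29, 1656 is in that span).
Jul 21, 1656 → Jul 21, 1657: 365 days.
Jul 21, 1657 → Jul 21, 1658: 365 days.
Jul 21, 1658 → Jul 21, 1659: 365 days.
Jul 21, 1659 → Jul 21, 1660: 366 days (Feb 29, 1660 is in that span).
Jul 21, 1660 → Jul 21, 1661: 365 days.
Jul 21, 1661 → Jul 21, 1662: 365 days.
Jul 21, 1662 → Jul 21, 1663: 365 days.
Jul 21, 1663 → Jul 21, 1664: 366 days (Feb 29, 1664 is in that span).
Jul 21, 1664 → Aug 21, 1664: 31 days (July has 31).
Aug 21, 1664 → Sep 21, 1664: 31 days (August has 31).
Sep 21, 1664 → Oct 19, 1664: 28 days.
Total: 3743 days.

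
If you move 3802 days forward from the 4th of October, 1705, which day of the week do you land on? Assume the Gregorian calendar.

Monday

First find the weekday of Oct 4, 1705. Doomsday rule: the anchor day for the 1700s is Sunday. For year 05: 5÷12 = 0 r 5, and 5÷4 = 1, so 0+5+1 = 6.
Sunday + 6 ≡ Saturday — that's 1705's doomsday.
In October the doomsday date is Oct 10.
Oct 4 is 6 days before Oct 10; 6 mod 7 = 6, so Saturday − 6 = Sunday.
3802 mod 7 = 1, so 3802 days after a Sunday is Sunday + 1 = Monday.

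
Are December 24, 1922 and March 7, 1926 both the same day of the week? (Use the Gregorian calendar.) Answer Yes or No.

Yes

From Dec 24, 1922 to Mar 7, 1926 is 1169 days.
1169 mod 7 = 0, so they are the same weekday.
(Dec 24, 1922 is a Sunday; Mar 7, 1926 is a Sunday.)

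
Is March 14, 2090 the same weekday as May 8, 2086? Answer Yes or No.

From May 8, 2086 to Mar 14, 2090 is 1406 days.
1406 mod 7 = 6, so they are different weekdays.
(May 8, 2086 is a Wednesday; Mar 14, 2090 is a Tuesday.)

No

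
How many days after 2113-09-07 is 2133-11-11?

7370

Sep 7, 2113 → Sep 7, 2114: 365 days.
Sep 7, 2114 → Sep 7, 2115: 365 days.
Sep 7, 2115 → Sep 7, 2116: 366 days (Feb 29, 2116 is in that span).
Sep 7, 2116 → Sep 7, 2117: 365 days.
Sep 7, 2117 → Sep 7, 2118: 365 days.
Sep 7, 2118 → Sep 7, 2119: 365 days.
Sep 7, 2119 → Sep 7, 2120: 366 days (Feb 29, 2120 is in that span).
Sep 7, 2120 → Sep 7, 2121: 365 days.
Sep 7, 2121 → Sep 7, 2122: 365 days.
Sep 7, 2122 → Sep 7, 2123: 365 days.
Sep 7, 2123 → Sep 7, 2124: 366 days (Feb 29, 2124 is in that span).
Sep 7, 2124 → Sep 7, 2125: 365 days.
Sep 7, 2125 → Sep 7, 2126: 365 days.
Sep 7, 2126 → Sep 7, 2127: 365 days.
Sep 7, 2127 → Sep 7, 2128: 366 days (Feb 29, 2128 is in that span).
Sep 7, 2128 → Sep 7, 2129: 365 days.
Sep 7, 2129 → Sep 7, 2130: 365 days.
Sep 7, 2130 → Sep 7, 2131: 365 days.
Sep 7, 2131 → Sep 7, 2132: 366 days (Feb 29, 2132 is in that span).
Sep 7, 2132 → Sep 7, 2133: 365 days.
Sep 7, 2133 → Oct 7, 2133: 30 days (September has 30).
Oct 7, 2133 → Nov 7, 2133: 31 days (October has 31).
Nov 7, 2133 → Nov 11, 2133: 4 days.
Total: 7370 days.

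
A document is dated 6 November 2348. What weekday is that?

Saturday

Doomsday rule: the anchor day for the 2300s is Wednesday. For year 48: 48÷12 = 4 r 0, and 0÷4 = 0, so 4+0+0 = 4.
Wednesday + 4 ≡ Sunday — that's 2348's doomsday.
In November the doomsday date is Nov 7.
Nov 6 is 1 day before Nov 7; 1 mod 7 = 1, so Sunday − 1 = Saturday.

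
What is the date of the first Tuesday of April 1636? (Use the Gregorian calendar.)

April 1, 1636

April 1, 1636 is a Tuesday.
The first Tuesday is therefore April 1 (same day).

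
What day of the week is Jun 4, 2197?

Doomsday rule: the anchor day for the 2100s is Sunday. For year 97: 97÷12 = 8 r 1, and 1÷4 = 0, so 8+1+0 = 9.
Sunday + 9 ≡ Tuesday — that's 2197's doomsday.
In June the doomsday date is Jun 6.
Jun 4 is 2 days before Jun 6; 2 mod 7 = 2, so Tuesday − 2 = Sunday.

Sunday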